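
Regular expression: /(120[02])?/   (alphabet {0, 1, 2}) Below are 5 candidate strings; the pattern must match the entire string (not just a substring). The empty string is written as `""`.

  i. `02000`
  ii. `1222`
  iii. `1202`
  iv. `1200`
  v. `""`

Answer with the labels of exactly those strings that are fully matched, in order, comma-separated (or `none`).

i → no match
ii → no match
iii → match
iv → match
v → match

iii, iv, v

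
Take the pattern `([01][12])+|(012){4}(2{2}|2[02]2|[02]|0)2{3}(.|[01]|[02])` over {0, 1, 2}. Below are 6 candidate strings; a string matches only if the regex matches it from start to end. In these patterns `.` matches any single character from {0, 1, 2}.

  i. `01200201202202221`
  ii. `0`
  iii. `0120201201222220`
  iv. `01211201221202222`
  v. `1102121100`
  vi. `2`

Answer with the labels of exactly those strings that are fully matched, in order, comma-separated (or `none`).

i → no match
ii → no match
iii → no match
iv → no match
v → no match
vi → no match

none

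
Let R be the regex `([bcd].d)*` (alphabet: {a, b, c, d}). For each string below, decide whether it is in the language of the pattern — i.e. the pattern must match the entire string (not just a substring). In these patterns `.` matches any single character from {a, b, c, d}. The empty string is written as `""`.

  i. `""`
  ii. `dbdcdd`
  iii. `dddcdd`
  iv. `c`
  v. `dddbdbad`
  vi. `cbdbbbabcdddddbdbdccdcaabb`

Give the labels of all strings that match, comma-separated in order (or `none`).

i, ii, iii

i → match
ii → match
iii → match
iv → no match
v → no match
vi → no match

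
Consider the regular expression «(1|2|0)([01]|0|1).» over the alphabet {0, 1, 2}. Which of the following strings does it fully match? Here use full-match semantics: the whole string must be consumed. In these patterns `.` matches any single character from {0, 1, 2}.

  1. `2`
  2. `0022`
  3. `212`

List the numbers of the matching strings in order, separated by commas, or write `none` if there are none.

1 → no match
2 → no match
3 → match

3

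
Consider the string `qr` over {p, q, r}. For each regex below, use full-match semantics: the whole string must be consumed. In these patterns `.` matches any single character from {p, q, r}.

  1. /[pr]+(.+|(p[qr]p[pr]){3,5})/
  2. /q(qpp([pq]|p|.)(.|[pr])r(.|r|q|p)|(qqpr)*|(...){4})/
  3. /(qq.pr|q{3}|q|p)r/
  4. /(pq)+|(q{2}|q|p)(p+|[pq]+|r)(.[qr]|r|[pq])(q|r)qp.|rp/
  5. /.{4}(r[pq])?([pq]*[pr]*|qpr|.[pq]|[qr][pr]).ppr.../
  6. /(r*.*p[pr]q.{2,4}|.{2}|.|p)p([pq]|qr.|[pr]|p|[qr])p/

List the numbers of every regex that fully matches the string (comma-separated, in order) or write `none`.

3

1 → no match
2 → no match
3 → match
4 → no match
5 → no match
6 → no match — must end with `p`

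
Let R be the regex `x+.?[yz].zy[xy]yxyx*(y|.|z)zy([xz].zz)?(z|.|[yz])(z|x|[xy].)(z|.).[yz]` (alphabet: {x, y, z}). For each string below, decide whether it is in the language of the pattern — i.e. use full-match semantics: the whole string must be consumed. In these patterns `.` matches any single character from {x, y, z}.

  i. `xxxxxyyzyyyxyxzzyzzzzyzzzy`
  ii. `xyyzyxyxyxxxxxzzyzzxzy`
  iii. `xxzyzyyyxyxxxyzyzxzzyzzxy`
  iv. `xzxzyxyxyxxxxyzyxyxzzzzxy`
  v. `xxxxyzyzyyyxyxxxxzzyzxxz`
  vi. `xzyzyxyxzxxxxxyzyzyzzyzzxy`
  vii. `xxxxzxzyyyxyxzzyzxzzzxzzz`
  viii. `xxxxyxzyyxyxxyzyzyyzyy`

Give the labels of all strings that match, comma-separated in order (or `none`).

i → match
ii → match
iii → match
iv → no match
v → no match
vi → no match
vii → match
viii → no match

i, ii, iii, vii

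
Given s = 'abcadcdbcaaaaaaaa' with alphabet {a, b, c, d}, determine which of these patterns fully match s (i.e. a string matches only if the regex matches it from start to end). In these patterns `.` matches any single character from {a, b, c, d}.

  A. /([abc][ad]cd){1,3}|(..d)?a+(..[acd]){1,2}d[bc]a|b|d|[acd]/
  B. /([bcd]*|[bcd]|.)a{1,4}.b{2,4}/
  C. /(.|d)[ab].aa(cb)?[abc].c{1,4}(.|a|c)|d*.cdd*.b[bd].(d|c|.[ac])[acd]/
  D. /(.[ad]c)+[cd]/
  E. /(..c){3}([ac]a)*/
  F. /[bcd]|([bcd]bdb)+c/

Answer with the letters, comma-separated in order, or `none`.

A → no match
B → no match — must end with 'b'
C → no match
D → no match
E → match
F → no match

E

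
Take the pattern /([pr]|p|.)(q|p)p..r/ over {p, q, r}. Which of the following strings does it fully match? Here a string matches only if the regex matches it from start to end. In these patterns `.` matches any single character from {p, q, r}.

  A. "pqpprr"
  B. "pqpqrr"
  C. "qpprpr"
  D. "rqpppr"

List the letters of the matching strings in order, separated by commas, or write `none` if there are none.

A, B, C, D

A → match
B → match
C → match
D → match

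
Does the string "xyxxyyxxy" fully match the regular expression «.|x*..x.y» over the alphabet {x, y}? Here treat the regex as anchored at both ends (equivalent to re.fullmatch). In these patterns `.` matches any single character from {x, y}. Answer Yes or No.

No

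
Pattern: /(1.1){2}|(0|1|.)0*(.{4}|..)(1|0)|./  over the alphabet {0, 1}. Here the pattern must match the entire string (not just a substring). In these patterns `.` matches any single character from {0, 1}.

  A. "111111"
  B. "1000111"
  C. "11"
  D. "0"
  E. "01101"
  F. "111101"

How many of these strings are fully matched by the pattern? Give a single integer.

4

A → match
B → match
C → no match
D → match
E → no match
F → match
Total matched: 4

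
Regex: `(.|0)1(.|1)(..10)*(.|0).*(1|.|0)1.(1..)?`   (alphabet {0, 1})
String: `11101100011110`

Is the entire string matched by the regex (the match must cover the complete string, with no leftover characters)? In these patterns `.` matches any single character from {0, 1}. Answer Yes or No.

Yes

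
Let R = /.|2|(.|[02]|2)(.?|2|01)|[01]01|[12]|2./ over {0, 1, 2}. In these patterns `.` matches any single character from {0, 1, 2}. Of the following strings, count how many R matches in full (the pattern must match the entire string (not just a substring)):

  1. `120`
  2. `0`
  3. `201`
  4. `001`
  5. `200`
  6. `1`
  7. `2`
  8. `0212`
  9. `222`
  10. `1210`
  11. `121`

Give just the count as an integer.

1 → no match
2 → match
3 → match
4 → match
5 → no match
6 → match
7 → match
8 → no match
9 → no match
10 → no match
11 → no match
Total matched: 5

5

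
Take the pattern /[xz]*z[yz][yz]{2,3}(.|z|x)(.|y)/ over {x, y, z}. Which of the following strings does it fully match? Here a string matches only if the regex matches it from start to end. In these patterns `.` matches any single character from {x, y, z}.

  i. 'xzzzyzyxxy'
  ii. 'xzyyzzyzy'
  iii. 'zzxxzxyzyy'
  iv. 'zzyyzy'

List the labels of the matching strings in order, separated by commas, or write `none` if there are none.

iv

i → no match
ii → no match
iii → no match
iv → match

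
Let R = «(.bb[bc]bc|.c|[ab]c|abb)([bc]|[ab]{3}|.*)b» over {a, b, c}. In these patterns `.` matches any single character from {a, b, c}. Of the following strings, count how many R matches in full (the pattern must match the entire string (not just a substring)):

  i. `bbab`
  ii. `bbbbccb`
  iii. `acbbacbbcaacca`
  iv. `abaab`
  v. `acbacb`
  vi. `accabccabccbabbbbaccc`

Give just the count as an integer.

i → no match
ii → no match
iii → no match — must end with `b`
iv → no match
v → match
vi → no match — must end with `b`
Total matched: 1

1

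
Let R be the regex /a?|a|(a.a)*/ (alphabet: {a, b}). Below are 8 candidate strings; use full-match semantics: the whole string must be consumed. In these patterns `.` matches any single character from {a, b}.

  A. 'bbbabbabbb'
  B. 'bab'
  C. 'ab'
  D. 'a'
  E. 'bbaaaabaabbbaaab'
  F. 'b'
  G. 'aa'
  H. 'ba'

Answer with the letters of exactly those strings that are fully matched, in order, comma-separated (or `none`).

A → no match
B → no match
C → no match
D → match
E → no match
F → no match
G → no match
H → no match

D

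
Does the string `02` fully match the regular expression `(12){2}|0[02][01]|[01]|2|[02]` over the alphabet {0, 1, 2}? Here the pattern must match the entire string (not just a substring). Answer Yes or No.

No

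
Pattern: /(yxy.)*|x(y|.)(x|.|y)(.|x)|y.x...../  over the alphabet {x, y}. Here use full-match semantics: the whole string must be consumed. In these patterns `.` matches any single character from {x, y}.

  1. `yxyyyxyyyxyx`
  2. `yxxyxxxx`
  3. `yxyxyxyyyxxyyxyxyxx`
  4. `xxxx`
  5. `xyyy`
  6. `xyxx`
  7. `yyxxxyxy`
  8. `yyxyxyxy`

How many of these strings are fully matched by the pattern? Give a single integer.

7

1. `yxyyyxyyyxyx` → match
2. `yxxyxxxx` → match
3 → no match
4. `xxxx` → match
5. `xyyy` → match
6. `xyxx` → match
7. `yyxxxyxy` → match
8. `yyxyxyxy` → match
Total matched: 7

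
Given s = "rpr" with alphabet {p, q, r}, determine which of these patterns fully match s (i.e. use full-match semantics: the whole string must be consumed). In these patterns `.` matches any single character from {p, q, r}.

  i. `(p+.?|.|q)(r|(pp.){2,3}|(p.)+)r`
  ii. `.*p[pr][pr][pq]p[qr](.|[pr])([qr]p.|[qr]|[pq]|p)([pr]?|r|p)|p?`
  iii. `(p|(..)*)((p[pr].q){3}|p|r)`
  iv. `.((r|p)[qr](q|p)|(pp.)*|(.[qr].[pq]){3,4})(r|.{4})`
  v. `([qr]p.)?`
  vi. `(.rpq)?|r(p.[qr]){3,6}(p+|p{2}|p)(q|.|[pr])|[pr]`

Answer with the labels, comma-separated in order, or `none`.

i → no match
ii → no match
iii → match
iv → no match
v → match
vi → no match

iii, v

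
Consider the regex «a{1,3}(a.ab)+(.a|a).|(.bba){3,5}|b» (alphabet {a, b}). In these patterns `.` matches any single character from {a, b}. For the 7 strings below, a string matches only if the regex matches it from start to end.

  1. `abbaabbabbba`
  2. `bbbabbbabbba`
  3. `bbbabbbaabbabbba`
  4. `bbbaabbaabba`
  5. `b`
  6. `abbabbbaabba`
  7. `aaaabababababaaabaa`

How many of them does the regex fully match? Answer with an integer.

1 → match
2 → match
3 → match
4 → match
5 → match
6 → match
7 → match
Total matched: 7

7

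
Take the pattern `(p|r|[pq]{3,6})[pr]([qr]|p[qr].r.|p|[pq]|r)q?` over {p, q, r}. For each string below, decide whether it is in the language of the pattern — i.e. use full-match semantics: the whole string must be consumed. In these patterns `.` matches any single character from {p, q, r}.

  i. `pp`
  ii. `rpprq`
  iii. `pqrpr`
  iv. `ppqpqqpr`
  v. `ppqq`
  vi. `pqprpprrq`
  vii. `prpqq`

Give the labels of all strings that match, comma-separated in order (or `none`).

i → no match
ii → no match
iii → no match
iv → match
v → match
vi → no match
vii → no match

iv, v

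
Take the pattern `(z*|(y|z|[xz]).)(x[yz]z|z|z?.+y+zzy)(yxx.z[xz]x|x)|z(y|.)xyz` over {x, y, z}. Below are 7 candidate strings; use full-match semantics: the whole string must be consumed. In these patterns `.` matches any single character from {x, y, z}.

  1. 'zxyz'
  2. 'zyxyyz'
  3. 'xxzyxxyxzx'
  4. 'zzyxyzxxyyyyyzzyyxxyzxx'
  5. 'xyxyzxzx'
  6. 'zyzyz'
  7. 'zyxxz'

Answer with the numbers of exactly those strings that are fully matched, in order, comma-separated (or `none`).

1 → no match
2 → no match
3 → no match
4 → match
5 → no match
6 → no match
7 → no match

4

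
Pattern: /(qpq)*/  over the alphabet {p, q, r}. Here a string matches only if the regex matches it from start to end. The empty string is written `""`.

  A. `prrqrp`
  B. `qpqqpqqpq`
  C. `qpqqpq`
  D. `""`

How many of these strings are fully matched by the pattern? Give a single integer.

3

A → no match
B → match
C → match
D → match
Total matched: 3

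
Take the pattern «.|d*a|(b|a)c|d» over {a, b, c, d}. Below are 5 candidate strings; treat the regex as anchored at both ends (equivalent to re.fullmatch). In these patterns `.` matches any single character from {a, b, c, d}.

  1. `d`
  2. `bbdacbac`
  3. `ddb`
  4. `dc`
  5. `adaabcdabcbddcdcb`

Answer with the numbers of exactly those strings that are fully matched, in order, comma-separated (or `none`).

1

1. `d` → match
2. `bbdacbac` → no match
3. `ddb` → no match
4. `dc` → no match
5 → no match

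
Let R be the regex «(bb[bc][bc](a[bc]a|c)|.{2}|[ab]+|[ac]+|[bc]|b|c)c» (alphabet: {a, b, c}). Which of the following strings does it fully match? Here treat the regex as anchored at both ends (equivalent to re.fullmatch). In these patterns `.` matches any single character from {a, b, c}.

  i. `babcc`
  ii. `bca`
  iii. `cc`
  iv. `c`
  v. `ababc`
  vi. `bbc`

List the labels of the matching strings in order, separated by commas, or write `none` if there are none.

iii, v, vi

i → no match
ii → no match — must end with `c`
iii → match
iv → no match
v → match
vi → match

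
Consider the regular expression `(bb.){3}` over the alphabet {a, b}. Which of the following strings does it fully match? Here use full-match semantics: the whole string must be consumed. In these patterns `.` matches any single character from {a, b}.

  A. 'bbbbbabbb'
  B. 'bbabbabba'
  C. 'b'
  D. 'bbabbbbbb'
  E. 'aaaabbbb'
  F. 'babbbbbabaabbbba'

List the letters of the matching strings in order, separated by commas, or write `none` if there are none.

A, B, D

A → match
B → match
C → no match — must start with 'bb'
D → match
E → no match — must start with 'bb'
F → no match — must start with 'bb'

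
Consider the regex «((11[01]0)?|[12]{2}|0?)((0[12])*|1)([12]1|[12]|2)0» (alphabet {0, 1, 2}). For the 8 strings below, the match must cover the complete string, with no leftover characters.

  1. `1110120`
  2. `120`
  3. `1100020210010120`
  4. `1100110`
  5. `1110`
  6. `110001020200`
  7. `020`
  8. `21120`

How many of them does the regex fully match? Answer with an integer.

6

1 → match
2 → match
3 → no match
4 → match
5 → match
6 → no match
7 → match
8 → match
Total matched: 6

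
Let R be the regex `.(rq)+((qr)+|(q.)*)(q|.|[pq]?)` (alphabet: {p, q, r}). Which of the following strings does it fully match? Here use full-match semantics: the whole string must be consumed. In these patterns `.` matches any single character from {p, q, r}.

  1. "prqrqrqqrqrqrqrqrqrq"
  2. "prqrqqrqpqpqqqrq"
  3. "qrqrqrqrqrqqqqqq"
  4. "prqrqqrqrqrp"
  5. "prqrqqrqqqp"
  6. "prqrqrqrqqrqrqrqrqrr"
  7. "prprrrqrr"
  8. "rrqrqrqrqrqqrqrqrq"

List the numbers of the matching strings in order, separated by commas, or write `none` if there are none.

1 → match
2 → match
3 → match
4 → match
5 → match
6 → match
7 → no match
8 → match

1, 2, 3, 4, 5, 6, 8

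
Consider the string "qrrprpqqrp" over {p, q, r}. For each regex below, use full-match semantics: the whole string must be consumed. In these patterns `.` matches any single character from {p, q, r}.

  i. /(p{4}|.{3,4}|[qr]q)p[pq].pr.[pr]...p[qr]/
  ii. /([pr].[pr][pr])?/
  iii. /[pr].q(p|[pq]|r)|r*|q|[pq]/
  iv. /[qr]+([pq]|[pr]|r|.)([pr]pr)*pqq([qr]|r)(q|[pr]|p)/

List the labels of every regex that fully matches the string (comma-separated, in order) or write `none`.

iv

i → no match
ii → no match
iii → no match
iv → match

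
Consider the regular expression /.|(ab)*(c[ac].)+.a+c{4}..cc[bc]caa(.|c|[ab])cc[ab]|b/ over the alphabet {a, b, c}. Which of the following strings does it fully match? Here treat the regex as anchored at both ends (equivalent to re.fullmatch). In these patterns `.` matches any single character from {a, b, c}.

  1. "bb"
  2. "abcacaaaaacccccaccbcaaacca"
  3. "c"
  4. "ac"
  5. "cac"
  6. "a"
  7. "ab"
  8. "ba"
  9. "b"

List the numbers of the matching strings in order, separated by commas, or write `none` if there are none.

1 → no match
2 → match
3 → match
4 → no match
5 → no match
6 → match
7 → no match
8 → no match
9 → match

2, 3, 6, 9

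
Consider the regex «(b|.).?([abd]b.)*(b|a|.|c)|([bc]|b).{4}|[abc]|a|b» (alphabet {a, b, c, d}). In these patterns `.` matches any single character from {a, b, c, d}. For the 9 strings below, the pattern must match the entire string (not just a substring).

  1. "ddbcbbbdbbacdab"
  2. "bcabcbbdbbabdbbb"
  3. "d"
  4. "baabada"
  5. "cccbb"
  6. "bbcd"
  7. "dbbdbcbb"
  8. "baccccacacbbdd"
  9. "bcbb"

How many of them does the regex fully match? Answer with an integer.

1 → no match
2 → no match
3. "d" → no match
4. "baabada" → no match
5. "cccbb" → match
6. "bbcd" → no match
7. "dbbdbcbb" → no match
8 → no match
9. "bcbb" → no match
Total matched: 1

1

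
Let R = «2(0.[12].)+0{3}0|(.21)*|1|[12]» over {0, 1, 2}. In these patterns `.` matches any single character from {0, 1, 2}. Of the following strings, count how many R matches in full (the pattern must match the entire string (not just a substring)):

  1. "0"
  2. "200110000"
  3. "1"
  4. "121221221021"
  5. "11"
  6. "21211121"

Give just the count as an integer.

1 → no match
2 → match
3 → match
4 → match
5 → no match
6 → no match
Total matched: 3

3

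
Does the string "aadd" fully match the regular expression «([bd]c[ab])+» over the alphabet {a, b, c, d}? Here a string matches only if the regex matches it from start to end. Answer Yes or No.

No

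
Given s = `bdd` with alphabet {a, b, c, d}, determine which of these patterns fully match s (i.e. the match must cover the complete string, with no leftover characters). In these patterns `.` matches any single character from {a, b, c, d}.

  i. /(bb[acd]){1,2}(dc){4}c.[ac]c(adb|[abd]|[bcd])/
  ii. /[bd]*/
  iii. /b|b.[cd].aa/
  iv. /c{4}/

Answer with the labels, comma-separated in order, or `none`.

ii

i → no match — must start with `bb`
ii → match
iii → no match
iv → no match — must start with `c`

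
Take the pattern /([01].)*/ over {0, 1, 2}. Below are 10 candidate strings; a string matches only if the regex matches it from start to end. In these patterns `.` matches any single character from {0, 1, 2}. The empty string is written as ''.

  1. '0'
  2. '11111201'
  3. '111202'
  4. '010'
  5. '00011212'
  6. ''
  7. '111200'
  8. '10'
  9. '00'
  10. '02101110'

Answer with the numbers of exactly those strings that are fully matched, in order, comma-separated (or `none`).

2, 3, 5, 6, 7, 8, 9, 10

1 → no match
2 → match
3 → match
4 → no match
5 → match
6 → match
7 → match
8 → match
9 → match
10 → match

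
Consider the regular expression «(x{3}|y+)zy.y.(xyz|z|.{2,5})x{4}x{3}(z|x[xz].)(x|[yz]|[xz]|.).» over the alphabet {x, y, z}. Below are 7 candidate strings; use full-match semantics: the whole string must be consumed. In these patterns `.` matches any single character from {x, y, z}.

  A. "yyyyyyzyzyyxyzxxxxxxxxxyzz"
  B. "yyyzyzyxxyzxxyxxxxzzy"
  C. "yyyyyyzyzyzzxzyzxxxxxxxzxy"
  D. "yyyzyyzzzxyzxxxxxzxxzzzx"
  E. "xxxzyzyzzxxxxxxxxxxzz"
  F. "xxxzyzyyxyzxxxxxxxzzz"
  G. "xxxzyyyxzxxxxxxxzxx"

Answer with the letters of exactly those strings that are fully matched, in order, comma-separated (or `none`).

A → match
B → no match
C → match
D → no match
E → match
F → match
G → match

A, C, E, F, G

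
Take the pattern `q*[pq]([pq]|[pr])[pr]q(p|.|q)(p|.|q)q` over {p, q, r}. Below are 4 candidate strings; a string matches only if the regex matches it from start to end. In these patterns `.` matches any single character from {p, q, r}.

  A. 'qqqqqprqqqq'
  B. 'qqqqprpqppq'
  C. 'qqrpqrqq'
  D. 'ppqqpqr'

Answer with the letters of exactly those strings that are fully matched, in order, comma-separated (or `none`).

A, B, C

A → match
B → match
C → match
D → no match — must end with 'q'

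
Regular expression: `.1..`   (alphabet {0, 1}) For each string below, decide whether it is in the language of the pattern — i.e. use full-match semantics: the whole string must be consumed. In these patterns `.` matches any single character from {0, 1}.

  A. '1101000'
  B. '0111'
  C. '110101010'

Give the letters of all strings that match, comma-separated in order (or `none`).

A. '1101000' → no match
B. '0111' → match
C. '110101010' → no match

B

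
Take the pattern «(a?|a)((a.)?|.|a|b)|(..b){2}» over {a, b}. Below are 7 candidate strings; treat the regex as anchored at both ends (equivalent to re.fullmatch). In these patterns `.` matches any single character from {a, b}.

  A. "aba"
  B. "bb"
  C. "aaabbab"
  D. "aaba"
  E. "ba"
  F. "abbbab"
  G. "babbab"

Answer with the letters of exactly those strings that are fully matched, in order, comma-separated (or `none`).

F, G

A → no match
B → no match
C → no match
D → no match
E → no match
F → match
G → match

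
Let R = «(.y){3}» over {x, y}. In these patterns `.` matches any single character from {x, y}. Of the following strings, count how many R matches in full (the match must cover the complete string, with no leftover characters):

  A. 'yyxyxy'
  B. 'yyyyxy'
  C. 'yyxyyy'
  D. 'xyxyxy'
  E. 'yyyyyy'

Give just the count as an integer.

A → match
B → match
C → match
D → match
E → match
Total matched: 5

5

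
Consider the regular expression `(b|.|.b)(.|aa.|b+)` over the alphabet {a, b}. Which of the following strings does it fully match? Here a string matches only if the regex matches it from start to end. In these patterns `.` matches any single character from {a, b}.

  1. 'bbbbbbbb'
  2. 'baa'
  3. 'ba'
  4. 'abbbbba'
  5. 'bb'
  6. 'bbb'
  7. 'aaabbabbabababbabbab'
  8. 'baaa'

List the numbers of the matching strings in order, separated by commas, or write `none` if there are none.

1 → match
2 → no match
3 → match
4 → no match
5 → match
6 → match
7 → no match
8 → match

1, 3, 5, 6, 8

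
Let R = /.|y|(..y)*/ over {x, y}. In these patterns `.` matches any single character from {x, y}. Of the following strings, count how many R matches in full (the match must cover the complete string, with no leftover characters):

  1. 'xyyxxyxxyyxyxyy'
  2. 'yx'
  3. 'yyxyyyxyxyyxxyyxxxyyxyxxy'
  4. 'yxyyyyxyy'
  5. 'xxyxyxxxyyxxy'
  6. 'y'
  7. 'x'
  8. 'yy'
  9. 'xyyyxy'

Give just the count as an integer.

5

1 → match
2 → no match
3 → no match
4 → match
5 → no match
6 → match
7 → match
8 → no match
9 → match
Total matched: 5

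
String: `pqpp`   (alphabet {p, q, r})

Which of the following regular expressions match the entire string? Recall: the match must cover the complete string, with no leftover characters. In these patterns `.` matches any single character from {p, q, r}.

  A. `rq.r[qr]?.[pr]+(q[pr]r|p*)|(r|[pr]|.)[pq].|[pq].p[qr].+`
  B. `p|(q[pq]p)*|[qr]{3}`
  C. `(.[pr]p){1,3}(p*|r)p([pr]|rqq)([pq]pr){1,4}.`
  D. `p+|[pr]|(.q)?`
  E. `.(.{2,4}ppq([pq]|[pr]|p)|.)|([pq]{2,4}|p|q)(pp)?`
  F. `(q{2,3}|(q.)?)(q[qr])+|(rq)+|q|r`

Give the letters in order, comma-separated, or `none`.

E

A → no match
B → no match
C → no match
D → no match
E → match
F → no match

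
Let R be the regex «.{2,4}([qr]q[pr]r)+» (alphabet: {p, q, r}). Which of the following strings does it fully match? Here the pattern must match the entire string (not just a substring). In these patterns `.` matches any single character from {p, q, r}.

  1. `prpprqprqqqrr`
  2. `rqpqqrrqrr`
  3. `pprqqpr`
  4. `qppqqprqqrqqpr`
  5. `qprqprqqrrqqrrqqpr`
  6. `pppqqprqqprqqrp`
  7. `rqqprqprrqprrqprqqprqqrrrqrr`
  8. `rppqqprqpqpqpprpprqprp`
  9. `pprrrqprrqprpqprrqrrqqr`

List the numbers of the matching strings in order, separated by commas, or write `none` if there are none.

1 → no match
2 → no match
3 → match
4 → no match
5 → match
6 → no match — must end with `r`
7 → match
8 → no match — must end with `r`
9 → no match

3, 5, 7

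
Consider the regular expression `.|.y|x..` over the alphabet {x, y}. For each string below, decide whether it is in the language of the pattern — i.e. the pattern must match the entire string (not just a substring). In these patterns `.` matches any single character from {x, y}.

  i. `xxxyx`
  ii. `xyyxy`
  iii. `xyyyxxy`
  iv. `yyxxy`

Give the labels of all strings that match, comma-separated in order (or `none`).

none

i → no match
ii → no match
iii → no match
iv → no match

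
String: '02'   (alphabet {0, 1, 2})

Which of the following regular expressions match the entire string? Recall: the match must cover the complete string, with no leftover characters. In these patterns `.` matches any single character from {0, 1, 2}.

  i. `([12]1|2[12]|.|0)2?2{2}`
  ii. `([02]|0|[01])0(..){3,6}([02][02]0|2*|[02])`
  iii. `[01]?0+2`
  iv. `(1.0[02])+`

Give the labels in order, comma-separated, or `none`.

i → no match
ii → no match
iii → match
iv → no match — must start with '1'

iii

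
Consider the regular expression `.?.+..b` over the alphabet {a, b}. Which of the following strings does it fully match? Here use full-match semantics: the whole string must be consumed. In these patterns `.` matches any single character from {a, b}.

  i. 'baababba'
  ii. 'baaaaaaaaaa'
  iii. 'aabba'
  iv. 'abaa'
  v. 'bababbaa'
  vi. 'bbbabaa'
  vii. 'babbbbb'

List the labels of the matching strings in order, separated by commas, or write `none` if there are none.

vii

i. 'baababba' → no match — must end with 'b'
ii. 'baaaaaaaaaa' → no match — must end with 'b'
iii. 'aabba' → no match — must end with 'b'
iv. 'abaa' → no match — must end with 'b'
v. 'bababbaa' → no match — must end with 'b'
vi. 'bbbabaa' → no match — must end with 'b'
vii. 'babbbbb' → match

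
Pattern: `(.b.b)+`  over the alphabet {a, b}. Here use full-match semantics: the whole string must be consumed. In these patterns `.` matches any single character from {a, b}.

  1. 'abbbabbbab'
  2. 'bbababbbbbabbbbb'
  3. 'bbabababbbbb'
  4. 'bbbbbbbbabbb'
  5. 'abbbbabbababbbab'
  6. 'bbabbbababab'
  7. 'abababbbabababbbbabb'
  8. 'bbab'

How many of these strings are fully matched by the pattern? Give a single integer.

5

1 → no match
2 → match
3 → match
4 → match
5 → no match
6 → match
7 → no match
8 → match
Total matched: 5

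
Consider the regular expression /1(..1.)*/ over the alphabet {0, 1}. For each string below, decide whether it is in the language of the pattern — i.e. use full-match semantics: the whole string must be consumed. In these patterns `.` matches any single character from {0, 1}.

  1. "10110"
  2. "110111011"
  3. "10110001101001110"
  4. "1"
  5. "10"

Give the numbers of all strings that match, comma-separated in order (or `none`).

1. "10110" → match
2. "110111011" → match
3 → no match
4. "1" → match
5. "10" → no match

1, 2, 4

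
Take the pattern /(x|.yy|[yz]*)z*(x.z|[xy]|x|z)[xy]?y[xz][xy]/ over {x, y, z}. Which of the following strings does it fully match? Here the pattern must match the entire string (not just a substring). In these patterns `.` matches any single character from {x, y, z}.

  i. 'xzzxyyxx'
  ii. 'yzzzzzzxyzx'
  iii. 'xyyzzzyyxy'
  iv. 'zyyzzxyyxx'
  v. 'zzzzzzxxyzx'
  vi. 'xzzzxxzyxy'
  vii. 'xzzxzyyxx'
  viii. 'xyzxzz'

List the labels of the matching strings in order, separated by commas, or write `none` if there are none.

i, ii, iii, iv, v, vi

i. 'xzzxyyxx' → match
ii. 'yzzzzzzxyzx' → match
iii. 'xyyzzzyyxy' → match
iv. 'zyyzzxyyxx' → match
v. 'zzzzzzxxyzx' → match
vi. 'xzzzxxzyxy' → match
vii. 'xzzxzyyxx' → no match
viii. 'xyzxzz' → no match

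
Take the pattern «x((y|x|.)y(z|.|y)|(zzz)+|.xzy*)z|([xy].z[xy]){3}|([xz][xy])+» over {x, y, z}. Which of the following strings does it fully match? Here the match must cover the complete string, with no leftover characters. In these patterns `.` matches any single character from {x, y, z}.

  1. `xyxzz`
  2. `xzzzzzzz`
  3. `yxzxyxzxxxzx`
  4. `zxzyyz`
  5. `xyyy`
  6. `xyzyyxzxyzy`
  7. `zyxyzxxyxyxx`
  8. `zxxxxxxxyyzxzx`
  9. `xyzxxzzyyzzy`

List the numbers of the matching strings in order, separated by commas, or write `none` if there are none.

1, 2, 3, 7, 9

1 → match
2 → match
3 → match
4 → no match
5 → no match
6 → no match
7 → match
8 → no match
9 → match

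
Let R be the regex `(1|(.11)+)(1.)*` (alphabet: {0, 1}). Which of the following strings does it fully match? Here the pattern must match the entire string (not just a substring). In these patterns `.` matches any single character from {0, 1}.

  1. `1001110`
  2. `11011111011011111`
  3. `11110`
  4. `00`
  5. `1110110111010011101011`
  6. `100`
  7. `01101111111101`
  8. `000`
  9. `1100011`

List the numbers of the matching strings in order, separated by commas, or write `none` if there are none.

1 → no match
2 → no match
3 → match
4 → no match
5 → no match
6 → no match
7 → no match
8 → no match
9 → no match

3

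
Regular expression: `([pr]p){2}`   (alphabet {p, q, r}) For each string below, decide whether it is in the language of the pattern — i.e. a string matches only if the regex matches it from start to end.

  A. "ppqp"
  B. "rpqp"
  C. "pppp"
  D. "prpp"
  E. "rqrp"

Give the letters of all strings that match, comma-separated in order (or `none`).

C

A → no match
B → no match
C → match
D → no match
E → no match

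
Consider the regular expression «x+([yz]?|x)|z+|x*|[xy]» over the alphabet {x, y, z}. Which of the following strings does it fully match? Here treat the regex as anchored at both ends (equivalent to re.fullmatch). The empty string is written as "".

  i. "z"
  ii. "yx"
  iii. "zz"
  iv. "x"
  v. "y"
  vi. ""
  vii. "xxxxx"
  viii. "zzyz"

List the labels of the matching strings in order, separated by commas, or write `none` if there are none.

i, iii, iv, v, vi, vii

i. "z" → match
ii. "yx" → no match
iii. "zz" → match
iv. "x" → match
v. "y" → match
vi. "" → match
vii. "xxxxx" → match
viii. "zzyz" → no match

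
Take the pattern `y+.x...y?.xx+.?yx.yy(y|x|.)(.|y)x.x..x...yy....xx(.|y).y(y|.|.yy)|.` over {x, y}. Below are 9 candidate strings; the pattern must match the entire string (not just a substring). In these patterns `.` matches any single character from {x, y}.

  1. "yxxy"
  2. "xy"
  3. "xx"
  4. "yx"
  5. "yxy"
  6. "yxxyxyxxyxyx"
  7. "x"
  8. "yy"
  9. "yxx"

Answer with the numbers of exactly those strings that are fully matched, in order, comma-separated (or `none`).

7

1 → no match
2 → no match
3 → no match
4 → no match
5 → no match
6 → no match
7 → match
8 → no match
9 → no match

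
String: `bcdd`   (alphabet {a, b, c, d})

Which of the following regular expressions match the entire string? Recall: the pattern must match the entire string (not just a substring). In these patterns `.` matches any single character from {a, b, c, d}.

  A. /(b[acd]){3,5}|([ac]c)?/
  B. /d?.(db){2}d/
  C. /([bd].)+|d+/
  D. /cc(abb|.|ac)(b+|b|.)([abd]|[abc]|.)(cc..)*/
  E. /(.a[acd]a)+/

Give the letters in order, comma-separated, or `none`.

A → no match
B → no match — must end with `dbd`
C → match
D → no match — must start with `cc`
E → no match — must end with `a`

C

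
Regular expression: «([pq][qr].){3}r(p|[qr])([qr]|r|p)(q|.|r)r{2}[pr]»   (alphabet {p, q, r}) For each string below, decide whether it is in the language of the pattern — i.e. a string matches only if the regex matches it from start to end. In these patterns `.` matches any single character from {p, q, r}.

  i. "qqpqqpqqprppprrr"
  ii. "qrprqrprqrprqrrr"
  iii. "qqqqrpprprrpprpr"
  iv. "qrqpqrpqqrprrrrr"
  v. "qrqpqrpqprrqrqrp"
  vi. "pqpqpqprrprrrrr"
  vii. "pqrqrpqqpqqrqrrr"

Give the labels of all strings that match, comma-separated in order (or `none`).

i → match
ii → no match
iii → no match
iv → match
v → no match
vi → no match
vii → no match

i, iv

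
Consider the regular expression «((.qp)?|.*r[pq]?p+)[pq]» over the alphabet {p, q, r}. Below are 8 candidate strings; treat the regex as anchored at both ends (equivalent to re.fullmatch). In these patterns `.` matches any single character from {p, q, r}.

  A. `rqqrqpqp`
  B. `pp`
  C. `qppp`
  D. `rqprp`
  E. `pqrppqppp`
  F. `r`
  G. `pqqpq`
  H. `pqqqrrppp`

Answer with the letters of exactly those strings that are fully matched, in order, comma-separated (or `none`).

H

A. `rqqrqpqp` → no match
B. `pp` → no match
C. `qppp` → no match
D. `rqprp` → no match
E. `pqrppqppp` → no match
F. `r` → no match
G. `pqqpq` → no match
H. `pqqqrrppp` → match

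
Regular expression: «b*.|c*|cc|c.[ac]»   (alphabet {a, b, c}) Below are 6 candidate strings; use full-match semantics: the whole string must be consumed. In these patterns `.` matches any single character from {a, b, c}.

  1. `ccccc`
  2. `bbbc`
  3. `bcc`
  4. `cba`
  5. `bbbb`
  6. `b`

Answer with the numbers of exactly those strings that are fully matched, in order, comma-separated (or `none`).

1, 2, 4, 5, 6

1 → match
2 → match
3 → no match
4 → match
5 → match
6 → match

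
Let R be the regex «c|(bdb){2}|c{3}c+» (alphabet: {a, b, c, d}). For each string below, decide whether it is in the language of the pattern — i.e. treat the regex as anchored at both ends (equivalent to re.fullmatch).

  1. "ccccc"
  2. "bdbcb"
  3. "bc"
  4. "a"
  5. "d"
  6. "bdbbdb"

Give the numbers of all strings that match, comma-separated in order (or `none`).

1 → match
2 → no match
3 → no match
4 → no match
5 → no match
6 → match

1, 6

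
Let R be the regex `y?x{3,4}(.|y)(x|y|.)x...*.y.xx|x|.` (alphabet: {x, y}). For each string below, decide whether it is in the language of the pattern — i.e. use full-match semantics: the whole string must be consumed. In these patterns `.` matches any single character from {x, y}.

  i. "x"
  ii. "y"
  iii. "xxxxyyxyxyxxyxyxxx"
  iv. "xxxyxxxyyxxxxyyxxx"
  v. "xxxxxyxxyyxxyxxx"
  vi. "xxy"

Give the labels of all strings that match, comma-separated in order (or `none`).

i, ii, iii, iv, v

i → match
ii → match
iii → match
iv → match
v → match
vi → no match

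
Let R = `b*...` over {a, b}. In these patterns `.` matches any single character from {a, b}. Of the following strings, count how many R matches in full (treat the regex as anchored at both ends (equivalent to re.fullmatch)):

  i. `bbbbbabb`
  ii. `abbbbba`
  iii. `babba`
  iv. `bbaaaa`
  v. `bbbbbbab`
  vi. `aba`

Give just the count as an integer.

3

i → match
ii → no match
iii → no match
iv → no match
v → match
vi → match
Total matched: 3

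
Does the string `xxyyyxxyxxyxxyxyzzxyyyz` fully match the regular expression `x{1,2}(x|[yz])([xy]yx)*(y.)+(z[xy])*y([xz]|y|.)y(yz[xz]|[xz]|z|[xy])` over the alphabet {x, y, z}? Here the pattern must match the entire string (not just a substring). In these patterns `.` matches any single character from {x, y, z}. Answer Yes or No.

Yes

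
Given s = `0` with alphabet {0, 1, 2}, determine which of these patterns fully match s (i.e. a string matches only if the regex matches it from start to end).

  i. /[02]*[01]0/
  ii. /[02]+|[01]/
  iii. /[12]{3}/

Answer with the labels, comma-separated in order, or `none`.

i → no match
ii → match
iii → no match

ii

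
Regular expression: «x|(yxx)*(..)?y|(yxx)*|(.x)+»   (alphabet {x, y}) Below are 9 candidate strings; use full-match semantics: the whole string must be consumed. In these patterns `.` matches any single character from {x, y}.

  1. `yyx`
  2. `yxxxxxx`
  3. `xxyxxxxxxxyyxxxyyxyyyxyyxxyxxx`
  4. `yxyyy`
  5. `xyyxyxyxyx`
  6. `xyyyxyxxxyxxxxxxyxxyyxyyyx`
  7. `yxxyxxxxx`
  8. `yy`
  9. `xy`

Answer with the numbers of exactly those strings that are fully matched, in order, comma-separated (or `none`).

none

1 → no match
2 → no match
3 → no match
4 → no match
5 → no match
6 → no match
7 → no match
8 → no match
9 → no match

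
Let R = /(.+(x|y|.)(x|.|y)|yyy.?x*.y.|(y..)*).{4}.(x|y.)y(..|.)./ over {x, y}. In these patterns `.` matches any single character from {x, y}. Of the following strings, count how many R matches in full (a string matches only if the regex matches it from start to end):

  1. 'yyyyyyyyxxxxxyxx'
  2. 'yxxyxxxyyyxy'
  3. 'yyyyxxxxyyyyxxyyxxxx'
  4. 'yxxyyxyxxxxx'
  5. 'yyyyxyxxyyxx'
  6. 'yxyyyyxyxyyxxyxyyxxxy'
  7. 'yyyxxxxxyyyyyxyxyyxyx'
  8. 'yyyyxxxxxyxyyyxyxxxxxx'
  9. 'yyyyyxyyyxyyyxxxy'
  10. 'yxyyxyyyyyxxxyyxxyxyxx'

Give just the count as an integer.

1 → match
2 → no match
3 → no match
4 → no match
5 → no match
6 → no match
7 → no match
8 → no match
9 → no match
10 → match
Total matched: 2

2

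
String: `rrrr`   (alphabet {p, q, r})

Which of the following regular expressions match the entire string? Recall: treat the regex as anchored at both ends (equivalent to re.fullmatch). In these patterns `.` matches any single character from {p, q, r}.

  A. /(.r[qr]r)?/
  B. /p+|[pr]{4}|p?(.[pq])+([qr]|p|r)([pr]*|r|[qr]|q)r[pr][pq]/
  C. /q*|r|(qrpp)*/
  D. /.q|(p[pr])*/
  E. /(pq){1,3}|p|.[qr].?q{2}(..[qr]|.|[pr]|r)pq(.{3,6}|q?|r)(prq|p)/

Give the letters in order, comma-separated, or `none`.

A, B

A → match
B → match
C → no match
D → no match
E → no match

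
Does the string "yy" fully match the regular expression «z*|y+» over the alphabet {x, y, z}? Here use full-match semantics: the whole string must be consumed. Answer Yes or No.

Yes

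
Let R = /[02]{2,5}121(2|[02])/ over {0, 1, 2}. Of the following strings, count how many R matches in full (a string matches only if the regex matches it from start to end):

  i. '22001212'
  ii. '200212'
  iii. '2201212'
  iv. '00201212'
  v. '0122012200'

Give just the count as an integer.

3

i → match
ii → no match
iii → match
iv → match
v → no match
Total matched: 3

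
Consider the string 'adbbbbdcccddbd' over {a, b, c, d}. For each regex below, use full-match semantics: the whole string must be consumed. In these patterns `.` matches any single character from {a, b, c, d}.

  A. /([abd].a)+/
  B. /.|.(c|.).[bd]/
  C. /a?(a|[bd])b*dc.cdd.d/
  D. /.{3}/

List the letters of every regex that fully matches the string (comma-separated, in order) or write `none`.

A → no match — must end with 'a'
B → no match
C → match
D → no match

C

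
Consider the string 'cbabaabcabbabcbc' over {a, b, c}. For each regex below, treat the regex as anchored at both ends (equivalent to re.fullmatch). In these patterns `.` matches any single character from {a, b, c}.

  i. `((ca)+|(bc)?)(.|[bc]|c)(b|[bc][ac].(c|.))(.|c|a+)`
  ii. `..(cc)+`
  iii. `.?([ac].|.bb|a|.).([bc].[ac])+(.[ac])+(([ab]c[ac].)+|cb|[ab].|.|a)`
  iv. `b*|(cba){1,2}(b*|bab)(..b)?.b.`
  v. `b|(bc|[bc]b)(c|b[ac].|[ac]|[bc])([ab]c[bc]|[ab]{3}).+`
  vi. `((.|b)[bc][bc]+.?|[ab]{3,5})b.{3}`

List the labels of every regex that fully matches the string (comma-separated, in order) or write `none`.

iii, v

i → no match
ii → no match — must end with 'cc'
iii → match
iv → no match
v → match
vi → no match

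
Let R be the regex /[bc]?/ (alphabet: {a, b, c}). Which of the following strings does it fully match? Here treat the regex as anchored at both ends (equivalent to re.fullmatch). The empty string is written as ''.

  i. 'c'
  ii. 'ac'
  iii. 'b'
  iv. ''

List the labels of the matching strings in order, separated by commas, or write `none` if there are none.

i. 'c' → match
ii. 'ac' → no match
iii. 'b' → match
iv. '' → match

i, iii, iv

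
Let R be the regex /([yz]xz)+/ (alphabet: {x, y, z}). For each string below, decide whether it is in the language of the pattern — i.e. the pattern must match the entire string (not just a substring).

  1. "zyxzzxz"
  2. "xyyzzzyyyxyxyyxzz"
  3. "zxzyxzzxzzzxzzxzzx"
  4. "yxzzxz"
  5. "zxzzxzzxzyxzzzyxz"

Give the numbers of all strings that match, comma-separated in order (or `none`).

1 → no match
2 → no match — must end with "xz"
3 → no match — must end with "xz"
4 → match
5 → no match

4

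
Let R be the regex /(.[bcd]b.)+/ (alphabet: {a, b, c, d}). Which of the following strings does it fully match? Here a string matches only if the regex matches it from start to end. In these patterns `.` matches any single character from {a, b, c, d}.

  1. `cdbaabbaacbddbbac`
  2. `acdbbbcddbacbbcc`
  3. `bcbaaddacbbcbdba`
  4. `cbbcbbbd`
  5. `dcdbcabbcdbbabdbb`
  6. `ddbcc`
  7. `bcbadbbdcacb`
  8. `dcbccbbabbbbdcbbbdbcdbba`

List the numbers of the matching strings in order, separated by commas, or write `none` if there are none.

1 → no match
2 → no match
3 → no match
4 → match
5 → no match
6 → no match
7 → no match
8 → match

4, 8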